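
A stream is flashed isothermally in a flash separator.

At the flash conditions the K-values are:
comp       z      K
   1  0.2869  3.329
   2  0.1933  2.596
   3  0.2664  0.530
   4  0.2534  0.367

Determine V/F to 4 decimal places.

V/F = 0.6042

Material balance + equilibrium reduce to Σ zᵢ(Kᵢ−1)/(1+V/F(Kᵢ−1)) = 0.
Feasibility: ΣzᵢKᵢ = 1.6911, Σzᵢ/Kᵢ = 1.3537 — both > 1, two phases present.
Iterate (Newton) starting at V/F = 0.61:
  V/F = 0.6100: g = -0.00448, g' = -0.7771 → V/F = 0.6042
Converged at V/F = 0.6042.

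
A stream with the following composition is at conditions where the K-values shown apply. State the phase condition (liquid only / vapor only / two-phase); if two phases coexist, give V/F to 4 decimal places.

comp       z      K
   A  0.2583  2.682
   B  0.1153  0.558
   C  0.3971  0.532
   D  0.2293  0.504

two-phase, V/F = 0.1055

ΣzᵢKᵢ = 1.0839; Σzᵢ/Kᵢ = 1.5043.
Both exceed 1, so a two-phase solution exists.
Let ψ = V/F and solve Σ zᵢ(Kᵢ−1)/(1+ψ(Kᵢ−1)) = 0.
Newton iteration, ψ⁰ = 0.61:
  ψ = 0.6100: g = -0.27850, g' = -0.5066 → ψ = 0.0602
  ψ = 0.0602: g = 0.03367, g' = -0.7783 → ψ = 0.1035
  ψ = 0.1035: g = 0.00145, g' = -0.7136 → ψ = 0.1055
Converged at ψ = 0.1055.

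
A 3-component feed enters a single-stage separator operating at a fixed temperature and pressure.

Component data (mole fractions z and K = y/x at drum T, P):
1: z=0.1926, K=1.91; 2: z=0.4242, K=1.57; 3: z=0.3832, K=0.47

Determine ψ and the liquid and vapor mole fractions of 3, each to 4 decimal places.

ψ = 0.5886, x_3 = 0.5569, y_3 = 0.2618

Rachford–Rice: g(ψ) = Σ zᵢ(Kᵢ−1)/(1+ψ(Kᵢ−1)) = 0.
g(0) = ΣzᵢKᵢ − 1 = 0.2140 and g(1) = 1 − Σzᵢ/Kᵢ = -0.1863, so a root lies in (0, 1).
Iterate (Newton) starting at ψ = 0.66:
  ψ = 0.6600: g = -0.02716, g' = -0.3896 → ψ = 0.5903
  ψ = 0.5903: g = -0.00062, g' = -0.3726 → ψ = 0.5886
Converged at ψ = 0.5886.
Compositions from xᵢ = zᵢ/(1+ψ(Kᵢ−1)), yᵢ = Kᵢxᵢ:
  1: x = 0.1254, y = 0.2396
  2: x = 0.3176, y = 0.4987
  3: x = 0.5569, y = 0.2618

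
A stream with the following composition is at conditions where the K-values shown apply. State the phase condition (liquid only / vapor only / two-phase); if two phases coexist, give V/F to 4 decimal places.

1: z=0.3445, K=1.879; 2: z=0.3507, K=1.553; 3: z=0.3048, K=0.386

ΣzᵢKᵢ = 1.3096; Σzᵢ/Kᵢ = 1.1988.
Both exceed 1, so a two-phase solution exists.
Material balance + equilibrium reduce to Σ zᵢ(Kᵢ−1)/(1+ψ(Kᵢ−1)) = 0.
Newton iteration, ψ⁰ = 0.45:
  ψ = 0.4500: g = 0.11368, g' = -0.4248 → ψ = 0.7176
  ψ = 0.7176: g = -0.01002, g' = -0.5223 → ψ = 0.6984
  ψ = 0.6984: g = -0.00012, g' = -0.5102 → ψ = 0.6982
Converged at ψ = 0.6982.

two-phase, V/F = 0.6982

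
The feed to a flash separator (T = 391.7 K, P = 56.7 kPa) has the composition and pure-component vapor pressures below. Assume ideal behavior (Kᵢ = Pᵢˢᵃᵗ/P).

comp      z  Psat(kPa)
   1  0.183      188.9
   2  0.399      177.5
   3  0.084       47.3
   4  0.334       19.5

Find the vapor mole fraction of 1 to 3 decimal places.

y_1 = 0.215

Raoult's law: Kᵢ = Pᵢˢᵃᵗ/P = Pᵢˢᵃᵗ/56.7.
  K_1 = 188.9/56.7 = 3.33157, K_2 = 177.5/56.7 = 3.13051, K_3 = 47.3/56.7 = 0.83422, K_4 = 19.5/56.7 = 0.34392
Rachford–Rice: g(β) = Σ zᵢ(Kᵢ−1)/(1+β(Kᵢ−1)) = 0.
Feasibility: ΣzᵢKᵢ = 2.044, Σzᵢ/Kᵢ = 1.254 — both > 1, two phases present.
Newton iteration, β⁰ = 0.69:
  β = 0.690: g = 0.0916, g' = -0.926 → β = 0.789
  β = 0.789: g = -0.0029, g' = -0.996 → β = 0.786
Converged at β = 0.786.
Compositions from xᵢ = zᵢ/(1+β(Kᵢ−1)), yᵢ = Kᵢxᵢ:
  1: x = 0.065, y = 0.215
  2: x = 0.149, y = 0.467
  3: x = 0.097, y = 0.081
  4: x = 0.690, y = 0.237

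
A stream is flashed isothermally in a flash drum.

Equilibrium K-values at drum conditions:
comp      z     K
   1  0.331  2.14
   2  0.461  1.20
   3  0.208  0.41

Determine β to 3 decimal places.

Material balance + equilibrium reduce to Σ zᵢ(Kᵢ−1)/(1+β(Kᵢ−1)) = 0.
g(0) = ΣzᵢKᵢ − 1 = 0.347 and g(1) = 1 − Σzᵢ/Kᵢ = -0.046, so a root lies in (0, 1).
Newton–Raphson from β = 0.52:
  β = 0.520: g = 0.1434, g' = -0.335 → β = 0.948
  β = 0.948: g = -0.0194, g' = -0.485 → β = 0.908
  β = 0.908: g = -0.0007, g' = -0.453 → β = 0.906
Converged at β = 0.906.

β = 0.906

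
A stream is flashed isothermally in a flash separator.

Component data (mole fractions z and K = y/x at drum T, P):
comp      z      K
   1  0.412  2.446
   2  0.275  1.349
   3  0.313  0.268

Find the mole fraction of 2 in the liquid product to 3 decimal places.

Material balance + equilibrium reduce to Σ zᵢ(Kᵢ−1)/(1+ψ(Kᵢ−1)) = 0.
Check two-phase: ΣzᵢKᵢ = 1.463 > 1 and Σzᵢ/Kᵢ = 1.540 > 1, so g(0) = 0.463 > 0 and g(1) = -0.540 < 0.
Newton–Raphson from ψ = 0.5:
  ψ = 0.500: g = 0.0661, g' = -0.732 → ψ = 0.590
  ψ = 0.590: g = -0.0025, g' = -0.794 → ψ = 0.587
Converged at ψ = 0.587.
Compositions from xᵢ = zᵢ/(1+ψ(Kᵢ−1)), yᵢ = Kᵢxᵢ:
  1: x = 0.223, y = 0.545
  2: x = 0.228, y = 0.308
  3: x = 0.549, y = 0.147

x_2 = 0.228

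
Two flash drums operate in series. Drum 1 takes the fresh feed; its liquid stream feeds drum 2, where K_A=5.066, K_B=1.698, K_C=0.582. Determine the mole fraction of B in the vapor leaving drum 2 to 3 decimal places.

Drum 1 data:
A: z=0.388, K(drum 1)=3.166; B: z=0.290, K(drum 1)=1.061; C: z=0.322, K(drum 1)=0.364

Drum 1:
Let ψ₁ = V/F and solve Σ zᵢ(Kᵢ−1)/(1+ψ₁(Kᵢ−1)) = 0.
Feasibility: ΣzᵢKᵢ = 1.653, Σzᵢ/Kᵢ = 1.280 — both > 1, two phases present.
Newton–Raphson from ψ₁ = 0.5:
  ψ₁ = 0.500: g = 0.1203, g' = -0.701 → ψ₁ = 0.672
  ψ₁ = 0.672: g = 0.0017, g' = -0.700 → ψ₁ = 0.674
Converged at ψ₁ = 0.674.
Drum-1 compositions:
  A: x = 0.158, y = 0.499
  B: x = 0.279, y = 0.296
  C: x = 0.564, y = 0.205
Drum-2 feed = drum-1 liquid: z₂ = (0.1577, 0.2785, 0.5638).
Drum 2:
Newton iteration, ψ₂⁰ = 0.5:
  ψ₂ = 0.500: g = 0.0576, g' = -0.515 → ψ₂ = 0.612
  ψ₂ = 0.612: g = 0.0035, g' = -0.459 → ψ₂ = 0.619
Converged at ψ₂ = 0.619.
  A: x = 0.045, y = 0.227
  B: x = 0.194, y = 0.330
  C: x = 0.761, y = 0.443

y_B (drum 2) = 0.330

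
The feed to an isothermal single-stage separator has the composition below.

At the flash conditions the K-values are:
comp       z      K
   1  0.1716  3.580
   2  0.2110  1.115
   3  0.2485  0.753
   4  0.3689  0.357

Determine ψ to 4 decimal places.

ψ = 0.1715

Rachford–Rice: g(ψ) = Σ zᵢ(Kᵢ−1)/(1+ψ(Kᵢ−1)) = 0.
g(0) = ΣzᵢKᵢ − 1 = 0.1684 and g(1) = 1 − Σzᵢ/Kᵢ = -0.6005, so a root lies in (0, 1).
Iterate (Newton) starting at ψ = 0.5:
  ψ = 0.5000: g = -0.20335, g' = -0.5714 → ψ = 0.1441
  ψ = 0.1441: g = 0.02155, g' = -0.8113 → ψ = 0.1706
  ψ = 0.1706: g = 0.00067, g' = -0.7623 → ψ = 0.1715
Converged at ψ = 0.1715.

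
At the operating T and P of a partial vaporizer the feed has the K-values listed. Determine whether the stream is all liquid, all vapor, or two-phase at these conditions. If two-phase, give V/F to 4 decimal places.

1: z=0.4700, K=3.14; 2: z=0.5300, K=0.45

ΣzᵢKᵢ = 1.7143; Σzᵢ/Kᵢ = 1.3275.
Both exceed 1, so a two-phase solution exists.
Material balance + equilibrium reduce to Σ zᵢ(Kᵢ−1)/(1+ψ(Kᵢ−1)) = 0.
Binary case is linear: z₁(K₁−1)(1+ψ(K₂−1)) + z₂(K₂−1)(1+ψ(K₁−1)) = 0
⇒ ψ = [z₁(K₁−1)+z₂(K₂−1)] / [−(K₁−1)(K₂−1)] = 0.71430/1.17700 = 0.6069

two-phase, V/F = 0.6069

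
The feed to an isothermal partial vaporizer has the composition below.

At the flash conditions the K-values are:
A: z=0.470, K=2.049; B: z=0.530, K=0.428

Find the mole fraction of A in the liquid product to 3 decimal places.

x_A = 0.353

Binary case is linear: z₁(K₁−1)(1+ψ(K₂−1)) + z₂(K₂−1)(1+ψ(K₁−1)) = 0
⇒ ψ = [z₁(K₁−1)+z₂(K₂−1)] / [−(K₁−1)(K₂−1)] = 0.1899/0.6000 = 0.316
Compositions from xᵢ = zᵢ/(1+ψ(Kᵢ−1)), yᵢ = Kᵢxᵢ:
  A: x = 0.353, y = 0.723
  B: x = 0.647, y = 0.277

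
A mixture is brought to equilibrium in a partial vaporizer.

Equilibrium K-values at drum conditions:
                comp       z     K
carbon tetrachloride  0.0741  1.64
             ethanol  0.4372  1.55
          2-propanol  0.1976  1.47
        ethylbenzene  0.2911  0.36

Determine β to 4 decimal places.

Rachford–Rice: g(β) = Σ zᵢ(Kᵢ−1)/(1+β(Kᵢ−1)) = 0.
Feasibility: ΣzᵢKᵢ = 1.1945, Σzᵢ/Kᵢ = 1.2703 — both > 1, two phases present.
Iterate (Newton) starting at β = 0.62:
  β = 0.6200: g = -0.02368, g' = -0.4430 → β = 0.5665
  β = 0.5665: g = -0.00080, g' = -0.4139 → β = 0.5646
Converged at β = 0.5646.

β = 0.5646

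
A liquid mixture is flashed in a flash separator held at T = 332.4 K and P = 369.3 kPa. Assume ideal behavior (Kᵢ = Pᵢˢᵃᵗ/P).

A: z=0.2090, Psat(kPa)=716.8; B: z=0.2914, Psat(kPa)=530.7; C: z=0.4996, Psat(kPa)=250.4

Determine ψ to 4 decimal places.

Raoult's law: Kᵢ = Pᵢˢᵃᵗ/P = Pᵢˢᵃᵗ/369.3.
  K_A = 716.8/369.3 = 1.940969, K_B = 530.7/369.3 = 1.437043, K_C = 250.4/369.3 = 0.678040
Rachford–Rice: g(ψ) = Σ zᵢ(Kᵢ−1)/(1+ψ(Kᵢ−1)) = 0.
Feasibility: ΣzᵢKᵢ = 1.1632, Σzᵢ/Kᵢ = 1.0473 — both > 1, two phases present.
Newton iteration, ψ⁰ = 0.5:
  ψ = 0.5000: g = 0.04654, g' = -0.1966 → ψ = 0.7367
  ψ = 0.7367: g = 0.00162, g' = -0.1854 → ψ = 0.7454
Converged at ψ = 0.7454.

ψ = 0.7454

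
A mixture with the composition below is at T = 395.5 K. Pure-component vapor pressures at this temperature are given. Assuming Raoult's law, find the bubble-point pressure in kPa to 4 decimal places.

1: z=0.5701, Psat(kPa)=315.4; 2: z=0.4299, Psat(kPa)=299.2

Pbub = 308.4356 kPa

At the bubble point ψ → 0, so ΣzᵢKᵢ = 1 with Kᵢ = Pᵢˢᵃᵗ/P ⇒ P = ΣzᵢPᵢˢᵃᵗ.
P = 0.5701·315.4 + 0.4299·299.2 = 308.4356 kPa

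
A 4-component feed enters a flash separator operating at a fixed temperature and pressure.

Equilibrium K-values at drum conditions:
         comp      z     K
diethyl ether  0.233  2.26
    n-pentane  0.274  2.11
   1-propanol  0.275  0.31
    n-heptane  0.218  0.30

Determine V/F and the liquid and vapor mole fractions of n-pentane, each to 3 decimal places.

Rachford–Rice: g(V/F) = Σ zᵢ(Kᵢ−1)/(1+V/F(Kᵢ−1)) = 0.
g(0) = ΣzᵢKᵢ − 1 = 0.255 and g(1) = 1 − Σzᵢ/Kᵢ = -0.847, so a root lies in (0, 1).
Iterate (Newton) starting at V/F = 0.65:
  V/F = 0.650: g = -0.2860, g' = -1.016 → V/F = 0.368
  V/F = 0.368: g = -0.0437, g' = -0.772 → V/F = 0.312
  V/F = 0.312: g = -0.0003, g' = -0.764 → V/F = 0.311
Converged at V/F = 0.311.
Compositions from xᵢ = zᵢ/(1+V/F(Kᵢ−1)), yᵢ = Kᵢxᵢ:
  diethyl ether: x = 0.167, y = 0.378
  n-pentane: x = 0.204, y = 0.430
  1-propanol: x = 0.350, y = 0.109
  n-heptane: x = 0.279, y = 0.084

V/F = 0.311, x_n-pentane = 0.204, y_n-pentane = 0.430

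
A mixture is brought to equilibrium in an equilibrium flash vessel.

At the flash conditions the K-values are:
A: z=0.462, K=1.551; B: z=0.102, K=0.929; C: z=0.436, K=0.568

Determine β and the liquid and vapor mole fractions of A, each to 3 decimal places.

Newton iteration, β⁰ = 0.5:
  β = 0.500: g = -0.0482, g' = -0.219 → β = 0.280
  β = 0.280: g = -0.0012, g' = -0.211 → β = 0.275
Converged at β = 0.275.
Compositions from xᵢ = zᵢ/(1+β(Kᵢ−1)), yᵢ = Kᵢxᵢ:
  A: x = 0.401, y = 0.622
  B: x = 0.104, y = 0.097
  C: x = 0.495, y = 0.281

β = 0.275, x_A = 0.401, y_A = 0.622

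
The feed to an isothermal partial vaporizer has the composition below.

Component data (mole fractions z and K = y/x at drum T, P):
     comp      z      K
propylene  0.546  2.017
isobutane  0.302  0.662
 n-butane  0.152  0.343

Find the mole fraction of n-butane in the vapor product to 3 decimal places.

y_n-butane = 0.098

Material balance + equilibrium reduce to Σ zᵢ(Kᵢ−1)/(1+V/F(Kᵢ−1)) = 0.
Feasibility: ΣzᵢKᵢ = 1.353, Σzᵢ/Kᵢ = 1.170 — both > 1, two phases present.
Newton–Raphson from V/F = 0.5:
  V/F = 0.500: g = 0.0965, g' = -0.444 → V/F = 0.718
  V/F = 0.718: g = -0.0027, g' = -0.484 → V/F = 0.712
Converged at V/F = 0.712.
Compositions from xᵢ = zᵢ/(1+V/F(Kᵢ−1)), yᵢ = Kᵢxᵢ:
  propylene: x = 0.317, y = 0.639
  isobutane: x = 0.398, y = 0.263
  n-butane: x = 0.286, y = 0.098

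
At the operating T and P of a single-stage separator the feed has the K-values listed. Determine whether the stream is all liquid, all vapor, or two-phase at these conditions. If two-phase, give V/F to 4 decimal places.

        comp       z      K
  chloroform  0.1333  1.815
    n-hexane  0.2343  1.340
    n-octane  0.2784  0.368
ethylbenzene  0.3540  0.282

all liquid

ΣzᵢKᵢ = 0.7582; Σzᵢ/Kᵢ = 2.2601.
Since ΣzᵢKᵢ < 1 the mixture is below its bubble point — single liquid phase.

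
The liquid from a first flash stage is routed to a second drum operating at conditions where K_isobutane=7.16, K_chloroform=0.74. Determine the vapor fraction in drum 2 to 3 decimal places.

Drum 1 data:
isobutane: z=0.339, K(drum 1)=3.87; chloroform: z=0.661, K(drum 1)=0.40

V/F (drum 2) = 0.531

Drum 1:
Newton–Raphson from ψ₁ = 0.5:
  ψ₁ = 0.500: g = -0.1670, g' = -0.957 → ψ₁ = 0.325
  ψ₁ = 0.325: g = 0.0103, g' = -1.114 → ψ₁ = 0.335
Converged at ψ₁ = 0.335.
Drum-1 compositions:
  isobutane: x = 0.173, y = 0.669
  chloroform: x = 0.827, y = 0.331
Drum-2 feed = drum-1 liquid: z₂ = (0.1729, 0.8271).
Drum 2:
Material balance + equilibrium reduce to Σ zᵢ(Kᵢ−1)/(1+ψ₂(Kᵢ−1)) = 0.
g(0) = ΣzᵢKᵢ − 1 = 0.850 and g(1) = 1 − Σzᵢ/Kᵢ = -0.142, so a root lies in (0, 1).
Binary case is linear: z₁(K₁−1)(1+ψ₂(K₂−1)) + z₂(K₂−1)(1+ψ₂(K₁−1)) = 0
⇒ ψ₂ = [z₁(K₁−1)+z₂(K₂−1)] / [−(K₁−1)(K₂−1)] = 0.8501/1.6016 = 0.531
  isobutane: x = 0.040, y = 0.290
  chloroform: x = 0.960, y = 0.710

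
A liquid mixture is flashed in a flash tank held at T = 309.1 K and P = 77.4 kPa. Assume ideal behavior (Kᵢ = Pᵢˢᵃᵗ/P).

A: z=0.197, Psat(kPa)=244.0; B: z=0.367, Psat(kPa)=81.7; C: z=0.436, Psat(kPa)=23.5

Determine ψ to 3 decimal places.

ψ = 0.152

Raoult's law: Kᵢ = Pᵢˢᵃᵗ/P = Pᵢˢᵃᵗ/77.4.
  K_A = 244.0/77.4 = 3.15245, K_B = 81.7/77.4 = 1.05556, K_C = 23.5/77.4 = 0.30362
Iterate (Newton) starting at ψ = 0.5:
  ψ = 0.500: g = -0.2417, g' = -0.710 → ψ = 0.160
  ψ = 0.160: g = -0.0059, g' = -0.774 → ψ = 0.152
Converged at ψ = 0.152.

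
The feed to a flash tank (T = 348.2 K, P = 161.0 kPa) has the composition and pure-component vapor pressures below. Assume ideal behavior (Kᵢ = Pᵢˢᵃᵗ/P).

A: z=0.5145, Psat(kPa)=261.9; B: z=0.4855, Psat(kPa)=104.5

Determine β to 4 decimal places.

Raoult's law: Kᵢ = Pᵢˢᵃᵗ/P = Pᵢˢᵃᵗ/161.0.
  K_A = 261.9/161.0 = 1.626708, K_B = 104.5/161.0 = 0.649068
Rachford–Rice: g(β) = Σ zᵢ(Kᵢ−1)/(1+β(Kᵢ−1)) = 0.
Feasibility: ΣzᵢKᵢ = 1.1521, Σzᵢ/Kᵢ = 1.0643 — both > 1, two phases present.
Binary case is linear: z₁(K₁−1)(1+β(K₂−1)) + z₂(K₂−1)(1+β(K₁−1)) = 0
⇒ β = [z₁(K₁−1)+z₂(K₂−1)] / [−(K₁−1)(K₂−1)] = 0.15206/0.21993 = 0.6914

β = 0.6914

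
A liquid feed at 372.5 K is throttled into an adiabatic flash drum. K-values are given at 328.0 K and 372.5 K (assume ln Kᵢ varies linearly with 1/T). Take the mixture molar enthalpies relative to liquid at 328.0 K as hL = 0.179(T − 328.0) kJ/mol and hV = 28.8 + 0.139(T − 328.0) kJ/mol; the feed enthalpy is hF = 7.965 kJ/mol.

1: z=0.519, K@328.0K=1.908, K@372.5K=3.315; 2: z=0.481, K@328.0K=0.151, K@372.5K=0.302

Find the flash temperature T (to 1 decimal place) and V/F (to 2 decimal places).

T = 337.5 K, V/F = 0.22

Adiabatic flash: solve Rachford–Rice at each trial T, then check hF = ψ·hV(T) + (1−ψ)·hL(T).
  T = 328.0 K: K = (1.908, 0.151), RR gives ψ = 0.082, H_out = 2.349 kJ/mol
  T = 372.5 K: K = (3.315, 0.302), RR gives ψ = 0.536, H_out = 22.442 kJ/mol
  T = 350.2 K: K = (2.558, 0.218), RR gives ψ = 0.355, H_out = 13.884 kJ/mol
  T = 339.1 K: K = (2.220, 0.183), RR gives ψ = 0.241, H_out = 8.809 kJ/mol
  T = 333.6 K: K = (2.062, 0.166), RR gives ψ = 0.170, H_out = 5.852 kJ/mol
  T = 336.4 K: K = (2.142, 0.175), RR gives ψ = 0.207, H_out = 7.406 kJ/mol
  T = 337.8 K: K = (2.182, 0.179), RR gives ψ = 0.225, H_out = 8.144 kJ/mol
Linear interpolation between T = 336.4 (H_out = 7.406) and T = 337.8 (H_out = 8.144) on hF = 7.965 gives T ≈ 337.5 K, at which ψ = 0.22.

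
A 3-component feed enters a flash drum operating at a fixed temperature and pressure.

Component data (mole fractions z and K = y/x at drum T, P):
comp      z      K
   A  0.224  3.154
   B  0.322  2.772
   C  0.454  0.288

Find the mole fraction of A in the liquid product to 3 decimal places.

x_A = 0.105

Iterate (Newton) starting at ψ = 0.52:
  ψ = 0.520: g = 0.0113, g' = -1.085 → ψ = 0.530
Converged at ψ = 0.530.
Compositions from xᵢ = zᵢ/(1+ψ(Kᵢ−1)), yᵢ = Kᵢxᵢ:
  A: x = 0.105, y = 0.330
  B: x = 0.166, y = 0.460
  C: x = 0.729, y = 0.210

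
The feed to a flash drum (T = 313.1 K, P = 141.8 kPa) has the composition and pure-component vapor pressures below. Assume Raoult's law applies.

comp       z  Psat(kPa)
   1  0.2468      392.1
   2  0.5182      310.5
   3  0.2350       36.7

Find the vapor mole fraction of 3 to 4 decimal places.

y_3 = 0.1670

Raoult's law: Kᵢ = Pᵢˢᵃᵗ/P = Pᵢˢᵃᵗ/141.8.
  K_1 = 392.1/141.8 = 2.765162, K_2 = 310.5/141.8 = 2.189704, K_3 = 36.7/141.8 = 0.258815
Iterate (Newton) starting at V/F = 0.5:
  V/F = 0.5000: g = 0.34123, g' = -0.8312 → V/F = 0.9105
  V/F = 0.9105: g = -0.07269, g' = -1.5034 → V/F = 0.8622
  V/F = 0.8622: g = -0.00545, g' = -1.2904 → V/F = 0.8580
  V/F = 0.8580: g = -0.00003, g' = -1.2751 → V/F = 0.8579
Converged at V/F = 0.8579.
Compositions from xᵢ = zᵢ/(1+V/F(Kᵢ−1)), yᵢ = Kᵢxᵢ:
  1: x = 0.0982, y = 0.2714
  2: x = 0.2564, y = 0.5615
  3: x = 0.6454, y = 0.1670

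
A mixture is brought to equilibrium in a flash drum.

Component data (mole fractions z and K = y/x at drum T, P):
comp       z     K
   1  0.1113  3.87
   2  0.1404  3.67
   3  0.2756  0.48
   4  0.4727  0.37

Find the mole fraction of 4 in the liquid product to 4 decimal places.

x_4 = 0.5239

Material balance + equilibrium reduce to Σ zᵢ(Kᵢ−1)/(1+V/F(Kᵢ−1)) = 0.
Check two-phase: ΣzᵢKᵢ = 1.2532 > 1 and Σzᵢ/Kᵢ = 1.9188 > 1, so g(0) = 0.2532 > 0 and g(1) = -0.9188 < 0.
Newton iteration, V/F⁰ = 0.69:
  V/F = 0.6900: g = -0.51124, g' = -0.9955 → V/F = 0.1764
  V/F = 0.1764: g = -0.02595, g' = -1.1943 → V/F = 0.1547
  V/F = 0.1547: g = 0.00069, g' = -1.2594 → V/F = 0.1553
Converged at V/F = 0.1553.
Compositions from xᵢ = zᵢ/(1+V/F(Kᵢ−1)), yᵢ = Kᵢxᵢ:
  1: x = 0.0770, y = 0.2980
  2: x = 0.0993, y = 0.3643
  3: x = 0.2998, y = 0.1439
  4: x = 0.5239, y = 0.1939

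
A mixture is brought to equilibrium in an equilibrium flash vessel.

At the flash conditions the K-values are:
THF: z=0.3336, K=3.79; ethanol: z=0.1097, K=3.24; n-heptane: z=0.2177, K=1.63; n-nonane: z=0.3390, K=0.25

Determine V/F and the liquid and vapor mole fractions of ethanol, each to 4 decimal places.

Newton–Raphson from V/F = 0.32:
  V/F = 0.3200: g = 0.41446, g' = -1.3015 → V/F = 0.6384
  V/F = 0.6384: g = 0.04574, g' = -1.1749 → V/F = 0.6774
  V/F = 0.6774: g = -0.00098, g' = -1.2281 → V/F = 0.6766
Converged at V/F = 0.6766.
Compositions from xᵢ = zᵢ/(1+V/F(Kᵢ−1)), yᵢ = Kᵢxᵢ:
  THF: x = 0.1155, y = 0.4378
  ethanol: x = 0.0436, y = 0.1413
  n-heptane: x = 0.1526, y = 0.2488
  n-nonane: x = 0.6882, y = 0.1721

V/F = 0.6766, x_ethanol = 0.0436, y_ethanol = 0.1413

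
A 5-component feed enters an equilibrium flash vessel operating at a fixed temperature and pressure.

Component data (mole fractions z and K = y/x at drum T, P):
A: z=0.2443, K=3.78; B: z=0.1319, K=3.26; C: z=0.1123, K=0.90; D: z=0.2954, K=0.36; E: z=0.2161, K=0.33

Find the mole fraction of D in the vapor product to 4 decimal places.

y_D = 0.1447

Let ψ = V/F and solve Σ zᵢ(Kᵢ−1)/(1+ψ(Kᵢ−1)) = 0.
Check two-phase: ΣzᵢKᵢ = 1.6322 > 1 and Σzᵢ/Kᵢ = 1.7053 > 1, so g(0) = 0.6322 > 0 and g(1) = -0.7053 < 0.
Newton iteration, ψ⁰ = 0.44:
  ψ = 0.4400: g = -0.02527, g' = -0.9821 → ψ = 0.4143
  ψ = 0.4143: g = 0.00020, g' = -0.9987 → ψ = 0.4145
Converged at ψ = 0.4145.
Compositions from xᵢ = zᵢ/(1+ψ(Kᵢ−1)), yᵢ = Kᵢxᵢ:
  A: x = 0.1135, y = 0.4291
  B: x = 0.0681, y = 0.2220
  C: x = 0.1172, y = 0.1054
  D: x = 0.4020, y = 0.1447
  E: x = 0.2992, y = 0.0987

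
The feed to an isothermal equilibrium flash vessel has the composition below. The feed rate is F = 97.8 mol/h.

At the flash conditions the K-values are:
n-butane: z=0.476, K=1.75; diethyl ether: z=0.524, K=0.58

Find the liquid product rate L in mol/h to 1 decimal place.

Let β = V/F and solve Σ zᵢ(Kᵢ−1)/(1+β(Kᵢ−1)) = 0.
Check two-phase: ΣzᵢKᵢ = 1.137 > 1 and Σzᵢ/Kᵢ = 1.175 > 1, so g(0) = 0.137 > 0 and g(1) = -0.175 < 0.
Binary case is linear: z₁(K₁−1)(1+β(K₂−1)) + z₂(K₂−1)(1+β(K₁−1)) = 0
⇒ β = [z₁(K₁−1)+z₂(K₂−1)] / [−(K₁−1)(K₂−1)] = 0.1369/0.3150 = 0.435
Then V = β·F = 0.4347·97.8 = 42.5 mol/h and L = F − V = 55.3 mol/h.

L = 55.3 mol/h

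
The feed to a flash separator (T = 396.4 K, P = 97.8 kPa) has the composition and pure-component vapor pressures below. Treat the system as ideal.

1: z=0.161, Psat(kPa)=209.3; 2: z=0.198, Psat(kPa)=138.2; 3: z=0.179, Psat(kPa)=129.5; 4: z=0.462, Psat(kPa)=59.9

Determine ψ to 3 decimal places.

ψ = 0.555

Raoult's law: Kᵢ = Pᵢˢᵃᵗ/P = Pᵢˢᵃᵗ/97.8.
  K_1 = 209.3/97.8 = 2.14008, K_2 = 138.2/97.8 = 1.41309, K_3 = 129.5/97.8 = 1.32413, K_4 = 59.9/97.8 = 0.61247
Let ψ = V/F and solve Σ zᵢ(Kᵢ−1)/(1+ψ(Kᵢ−1)) = 0.
g(0) = ΣzᵢKᵢ − 1 = 0.144 and g(1) = 1 − Σzᵢ/Kᵢ = -0.105, so a root lies in (0, 1).
Newton iteration, ψ⁰ = 0.5:
  ψ = 0.500: g = 0.0126, g' = -0.229 → ψ = 0.555
Converged at ψ = 0.555.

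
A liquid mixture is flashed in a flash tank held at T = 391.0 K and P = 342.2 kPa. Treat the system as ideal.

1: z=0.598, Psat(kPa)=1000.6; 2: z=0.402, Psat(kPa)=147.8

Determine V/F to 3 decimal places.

V/F = 0.844

Raoult's law: Kᵢ = Pᵢˢᵃᵗ/P = Pᵢˢᵃᵗ/342.2.
  K_1 = 1000.6/342.2 = 2.92402, K_2 = 147.8/342.2 = 0.43191
Material balance + equilibrium reduce to Σ zᵢ(Kᵢ−1)/(1+V/F(Kᵢ−1)) = 0.
Check two-phase: ΣzᵢKᵢ = 1.922 > 1 and Σzᵢ/Kᵢ = 1.135 > 1, so g(0) = 0.922 > 0 and g(1) = -0.135 < 0.
Newton–Raphson from V/F = 0.66:
  V/F = 0.660: g = 0.1415, g' = -0.762 → V/F = 0.846
  V/F = 0.846: g = -0.0017, g' = -0.801 → V/F = 0.844
Converged at V/F = 0.844.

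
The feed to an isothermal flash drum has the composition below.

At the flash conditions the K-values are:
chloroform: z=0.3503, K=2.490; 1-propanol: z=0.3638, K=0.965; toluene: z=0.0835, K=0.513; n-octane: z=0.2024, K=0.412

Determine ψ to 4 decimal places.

Newton iteration, ψ⁰ = 0.6:
  ψ = 0.6000: g = 0.02123, g' = -0.4239 → ψ = 0.6501
  ψ = 0.6501: g = -0.00006, g' = -0.4269 → ψ = 0.6500
Converged at ψ = 0.6500.

ψ = 0.6500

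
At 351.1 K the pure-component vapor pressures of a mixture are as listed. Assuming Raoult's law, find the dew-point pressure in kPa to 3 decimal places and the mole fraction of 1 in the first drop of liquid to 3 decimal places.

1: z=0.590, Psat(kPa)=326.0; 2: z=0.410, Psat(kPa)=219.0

Pdew = 271.594 kPa, x_1 = 0.492

At the dew point ψ → 1, so Σzᵢ/Kᵢ = 1 with Kᵢ = Pᵢˢᵃᵗ/P ⇒ 1/P = Σzᵢ/Pᵢˢᵃᵗ.
1/P = 0.590/326.0 + 0.410/219.0 = 0.003682 ⇒ P = 271.594 kPa
xᵢ = zᵢP/Pᵢˢᵃᵗ ⇒ x_1 = 0.590·271.594/326.0 = 0.492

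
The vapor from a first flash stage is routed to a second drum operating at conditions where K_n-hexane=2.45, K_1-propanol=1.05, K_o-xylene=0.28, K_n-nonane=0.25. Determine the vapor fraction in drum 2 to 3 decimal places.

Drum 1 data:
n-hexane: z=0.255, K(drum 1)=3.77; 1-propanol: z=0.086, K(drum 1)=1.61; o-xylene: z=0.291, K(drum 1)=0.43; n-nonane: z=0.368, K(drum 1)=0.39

V/F (drum 2) = 0.629

Drum 1:
Newton iteration, ψ₁⁰ = 0.67:
  ψ₁ = 0.670: g = -0.3634, g' = -0.895 → ψ₁ = 0.264
  ψ₁ = 0.264: g = -0.0096, g' = -1.002 → ψ₁ = 0.254
Converged at ψ₁ = 0.254.
Drum-1 compositions:
  n-hexane: x = 0.150, y = 0.564
  1-propanol: x = 0.074, y = 0.120
  o-xylene: x = 0.340, y = 0.146
  n-nonane: x = 0.436, y = 0.170
Drum-2 feed = drum-1 vapor: z₂ = (0.5639, 0.1199, 0.1464, 0.1699).
Drum 2:
Material balance + equilibrium reduce to Σ zᵢ(Kᵢ−1)/(1+ψ₂(Kᵢ−1)) = 0.
g(0) = ΣzᵢKᵢ − 1 = 0.591 and g(1) = 1 − Σzᵢ/Kᵢ = -0.547, so a root lies in (0, 1).
Newton iteration, ψ₂⁰ = 0.5:
  ψ₂ = 0.500: g = 0.1113, g' = -0.829 → ψ₂ = 0.634
  ψ₂ = 0.634: g = -0.0053, g' = -0.927 → ψ₂ = 0.629
Converged at ψ₂ = 0.629.
  n-hexane: x = 0.295, y = 0.723
  1-propanol: x = 0.116, y = 0.122
  o-xylene: x = 0.267, y = 0.075
  n-nonane: x = 0.321, y = 0.080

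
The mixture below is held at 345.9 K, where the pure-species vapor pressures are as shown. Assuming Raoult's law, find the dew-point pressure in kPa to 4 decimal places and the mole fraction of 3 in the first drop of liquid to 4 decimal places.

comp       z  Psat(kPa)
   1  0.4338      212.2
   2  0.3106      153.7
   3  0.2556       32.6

Pdew = 83.9940 kPa, x_3 = 0.6586

At the dew point ψ → 1, so Σzᵢ/Kᵢ = 1 with Kᵢ = Pᵢˢᵃᵗ/P ⇒ 1/P = Σzᵢ/Pᵢˢᵃᵗ.
1/P = 0.4338/212.2 + 0.3106/153.7 + 0.2556/32.6 = 0.0119056 ⇒ P = 83.9940 kPa
xᵢ = zᵢP/Pᵢˢᵃᵗ ⇒ x_3 = 0.2556·83.9940/32.6 = 0.6586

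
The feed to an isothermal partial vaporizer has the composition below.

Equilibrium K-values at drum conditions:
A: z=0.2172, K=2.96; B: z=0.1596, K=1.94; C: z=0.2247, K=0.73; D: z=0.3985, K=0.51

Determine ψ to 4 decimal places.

Let ψ = V/F and solve Σ zᵢ(Kᵢ−1)/(1+ψ(Kᵢ−1)) = 0.
Feasibility: ΣzᵢKᵢ = 1.3198, Σzᵢ/Kᵢ = 1.2448 — both > 1, two phases present.
Newton iteration, ψ⁰ = 0.69:
  ψ = 0.6900: g = -0.09760, g' = -0.4458 → ψ = 0.4711
  ψ = 0.4711: g = 0.00195, g' = -0.4765 → ψ = 0.4752
Converged at ψ = 0.4752.

ψ = 0.4752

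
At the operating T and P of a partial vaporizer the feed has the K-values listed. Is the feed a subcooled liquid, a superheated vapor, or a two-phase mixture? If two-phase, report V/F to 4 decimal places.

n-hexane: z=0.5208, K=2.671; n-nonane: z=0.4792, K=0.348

two-phase, V/F = 0.5120

ΣzᵢKᵢ = 1.5578; Σzᵢ/Kᵢ = 1.5720.
Both exceed 1, so a two-phase solution exists.
Binary case is linear: z₁(K₁−1)(1+ψ(K₂−1)) + z₂(K₂−1)(1+ψ(K₁−1)) = 0
⇒ ψ = [z₁(K₁−1)+z₂(K₂−1)] / [−(K₁−1)(K₂−1)] = 0.55782/1.08949 = 0.5120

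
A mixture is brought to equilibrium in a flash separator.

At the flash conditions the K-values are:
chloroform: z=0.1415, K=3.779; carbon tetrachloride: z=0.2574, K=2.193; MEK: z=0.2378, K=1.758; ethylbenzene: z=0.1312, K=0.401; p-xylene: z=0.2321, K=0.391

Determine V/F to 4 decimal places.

Material balance + equilibrium reduce to Σ zᵢ(Kᵢ−1)/(1+V/F(Kᵢ−1)) = 0.
Check two-phase: ΣzᵢKᵢ = 1.6606 > 1 and Σzᵢ/Kᵢ = 1.2109 > 1, so g(0) = 0.6606 > 0 and g(1) = -0.2109 < 0.
Iterate (Newton) starting at V/F = 0.62:
  V/F = 0.6200: g = 0.09144, g' = -0.6730 → V/F = 0.7559
  V/F = 0.7559: g = -0.00263, g' = -0.7229 → V/F = 0.7522
Converged at V/F = 0.7522.

V/F = 0.7522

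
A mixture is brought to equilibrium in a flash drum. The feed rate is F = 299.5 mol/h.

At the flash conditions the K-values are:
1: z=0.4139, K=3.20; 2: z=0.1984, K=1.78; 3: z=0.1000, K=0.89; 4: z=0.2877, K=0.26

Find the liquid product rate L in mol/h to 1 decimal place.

Material balance + equilibrium reduce to Σ zᵢ(Kᵢ−1)/(1+β(Kᵢ−1)) = 0.
g(0) = ΣzᵢKᵢ − 1 = 0.8414 and g(1) = 1 − Σzᵢ/Kᵢ = -0.4597, so a root lies in (0, 1).
Newton iteration, β⁰ = 0.5:
  β = 0.5000: g = 0.19537, g' = -0.9150 → β = 0.7135
  β = 0.7135: g = -0.00922, g' = -1.0618 → β = 0.7048
Converged at β = 0.7048.
Then V = β·F = 0.7048·299.5 = 211.1 mol/h and L = F − V = 88.4 mol/h.

L = 88.4 mol/h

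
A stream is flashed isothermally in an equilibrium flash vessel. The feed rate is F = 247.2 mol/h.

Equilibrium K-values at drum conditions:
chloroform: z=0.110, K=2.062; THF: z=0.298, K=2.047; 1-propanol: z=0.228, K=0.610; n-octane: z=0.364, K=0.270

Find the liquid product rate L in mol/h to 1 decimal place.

L = 219.0 mol/h

Material balance + equilibrium reduce to Σ zᵢ(Kᵢ−1)/(1+V/F(Kᵢ−1)) = 0.
Feasibility: ΣzᵢKᵢ = 1.074, Σzᵢ/Kᵢ = 1.921 — both > 1, two phases present.
Newton iteration, V/F⁰ = 0.35:
  V/F = 0.350: g = -0.1464, g' = -0.637 → V/F = 0.120
  V/F = 0.120: g = -0.0039, g' = -0.627 → V/F = 0.114
Converged at V/F = 0.114.
Then V = V/F·F = 0.1141·247.2 = 28.2 mol/h and L = F − V = 219.0 mol/h.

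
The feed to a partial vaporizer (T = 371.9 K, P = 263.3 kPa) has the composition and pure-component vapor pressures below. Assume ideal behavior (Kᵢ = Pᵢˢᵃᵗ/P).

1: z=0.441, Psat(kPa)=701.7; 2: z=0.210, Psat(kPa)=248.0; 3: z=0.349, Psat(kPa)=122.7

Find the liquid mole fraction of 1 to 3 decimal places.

x_1 = 0.195

Raoult's law: Kᵢ = Pᵢˢᵃᵗ/P = Pᵢˢᵃᵗ/263.3.
  K_1 = 701.7/263.3 = 2.66502, K_2 = 248.0/263.3 = 0.94189, K_3 = 122.7/263.3 = 0.46601
Material balance + equilibrium reduce to Σ zᵢ(Kᵢ−1)/(1+ψ(Kᵢ−1)) = 0.
Check two-phase: ΣzᵢKᵢ = 1.536 > 1 and Σzᵢ/Kᵢ = 1.137 > 1, so g(0) = 0.536 > 0 and g(1) = -0.137 < 0.
Newton–Raphson from ψ = 0.5:
  ψ = 0.500: g = 0.1339, g' = -0.550 → ψ = 0.743
  ψ = 0.743: g = 0.0063, g' = -0.519 → ψ = 0.756
Converged at ψ = 0.756.
Compositions from xᵢ = zᵢ/(1+ψ(Kᵢ−1)), yᵢ = Kᵢxᵢ:
  1: x = 0.195, y = 0.520
  2: x = 0.220, y = 0.207
  3: x = 0.585, y = 0.273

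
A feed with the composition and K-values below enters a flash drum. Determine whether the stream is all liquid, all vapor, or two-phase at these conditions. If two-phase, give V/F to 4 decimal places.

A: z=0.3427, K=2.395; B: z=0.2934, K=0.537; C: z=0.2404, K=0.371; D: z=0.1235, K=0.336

ΣzᵢKᵢ = 1.1090; Σzᵢ/Kᵢ = 1.7050.
Both exceed 1, so a two-phase solution exists.
Let ψ = V/F and solve Σ zᵢ(Kᵢ−1)/(1+ψ(Kᵢ−1)) = 0.
Iterate (Newton) starting at ψ = 0.5:
  ψ = 0.5000: g = -0.23848, g' = -0.6624 → ψ = 0.1400
  ψ = 0.1400: g = -0.00149, g' = -0.7193 → ψ = 0.1379
Converged at ψ = 0.1379.

two-phase, V/F = 0.1379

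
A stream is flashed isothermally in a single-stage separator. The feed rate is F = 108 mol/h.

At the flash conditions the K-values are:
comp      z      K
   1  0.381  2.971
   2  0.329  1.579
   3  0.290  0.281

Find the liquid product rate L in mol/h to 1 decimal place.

L = 28.8 mol/h

Iterate (Newton) starting at V/F = 0.5:
  V/F = 0.500: g = 0.2004, g' = -0.807 → V/F = 0.748
  V/F = 0.748: g = -0.0150, g' = -0.998 → V/F = 0.733
Converged at V/F = 0.733.
Then V = V/F·F = 0.7331·108 = 79.2 mol/h and L = F − V = 28.8 mol/h.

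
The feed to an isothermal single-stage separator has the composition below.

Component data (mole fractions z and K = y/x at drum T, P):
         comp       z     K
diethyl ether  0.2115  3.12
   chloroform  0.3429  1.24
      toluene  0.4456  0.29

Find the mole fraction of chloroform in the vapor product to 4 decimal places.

Rachford–Rice: g(V/F) = Σ zᵢ(Kᵢ−1)/(1+V/F(Kᵢ−1)) = 0.
Feasibility: ΣzᵢKᵢ = 1.2143, Σzᵢ/Kᵢ = 1.8809 — both > 1, two phases present.
Newton–Raphson from V/F = 0.5:
  V/F = 0.5000: g = -0.19937, g' = -0.7797 → V/F = 0.2443
  V/F = 0.2443: g = -0.00964, g' = -0.7590 → V/F = 0.2316
  V/F = 0.2316: g = 0.00005, g' = -0.7671 → V/F = 0.2317
Converged at V/F = 0.2317.
Compositions from xᵢ = zᵢ/(1+V/F(Kᵢ−1)), yᵢ = Kᵢxᵢ:
  diethyl ether: x = 0.1418, y = 0.4425
  chloroform: x = 0.3248, y = 0.4028
  toluene: x = 0.5333, y = 0.1547

y_chloroform = 0.4028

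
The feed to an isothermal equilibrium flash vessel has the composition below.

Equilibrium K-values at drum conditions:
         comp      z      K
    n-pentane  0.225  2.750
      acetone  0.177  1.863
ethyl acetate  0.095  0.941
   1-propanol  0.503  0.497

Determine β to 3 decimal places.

Rachford–Rice: g(β) = Σ zᵢ(Kᵢ−1)/(1+β(Kᵢ−1)) = 0.
Check two-phase: ΣzᵢKᵢ = 1.288 > 1 and Σzᵢ/Kᵢ = 1.290 > 1, so g(0) = 0.288 > 0 and g(1) = -0.290 < 0.
Iterate (Newton) starting at β = 0.5:
  β = 0.500: g = -0.0271, g' = -0.488 → β = 0.444
  β = 0.444: g = 0.0003, g' = -0.498 → β = 0.445
Converged at β = 0.445.

β = 0.445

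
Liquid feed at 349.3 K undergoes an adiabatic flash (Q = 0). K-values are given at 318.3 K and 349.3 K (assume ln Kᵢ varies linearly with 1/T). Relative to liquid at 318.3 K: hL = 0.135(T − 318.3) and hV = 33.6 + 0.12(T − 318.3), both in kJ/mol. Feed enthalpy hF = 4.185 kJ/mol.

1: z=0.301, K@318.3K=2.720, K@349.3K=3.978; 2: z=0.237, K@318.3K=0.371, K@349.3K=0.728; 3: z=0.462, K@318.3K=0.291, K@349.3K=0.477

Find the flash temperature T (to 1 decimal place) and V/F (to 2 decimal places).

T = 323.8 K, V/F = 0.10

Adiabatic flash: solve Rachford–Rice at each trial T, then check hF = ψ·hV(T) + (1−ψ)·hL(T).
  T = 318.3 K: K = (2.720, 0.371, 0.291), RR gives ψ = 0.035, H_out = 1.176 kJ/mol
  T = 349.3 K: K = (3.978, 0.728, 0.477), RR gives ψ = 0.441, H_out = 18.805 kJ/mol
  T = 333.8 K: K = (3.319, 0.528, 0.377), RR gives ψ = 0.224, H_out = 9.554 kJ/mol
  T = 326.1 K: K = (3.013, 0.445, 0.332), RR gives ψ = 0.131, H_out = 5.431 kJ/mol
  T = 322.2 K: K = (2.865, 0.407, 0.311), RR gives ψ = 0.084, H_out = 3.331 kJ/mol
  T = 324.1 K: K = (2.937, 0.425, 0.321), RR gives ψ = 0.107, H_out = 4.359 kJ/mol
Linear interpolation between T = 322.2 (H_out = 3.331) and T = 324.1 (H_out = 4.359) on hF = 4.185 gives T ≈ 323.8 K, at which ψ = 0.10.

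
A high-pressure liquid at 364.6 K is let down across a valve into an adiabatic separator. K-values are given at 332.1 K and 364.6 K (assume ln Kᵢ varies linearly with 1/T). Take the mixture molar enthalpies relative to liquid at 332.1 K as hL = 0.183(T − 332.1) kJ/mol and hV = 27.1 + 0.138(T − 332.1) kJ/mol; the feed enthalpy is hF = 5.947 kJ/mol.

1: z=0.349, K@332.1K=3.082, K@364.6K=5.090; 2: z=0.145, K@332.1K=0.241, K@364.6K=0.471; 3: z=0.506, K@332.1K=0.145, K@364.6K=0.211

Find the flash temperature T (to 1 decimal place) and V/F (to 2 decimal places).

Adiabatic flash: solve Rachford–Rice at each trial T, then check hF = ψ·hV(T) + (1−ψ)·hL(T).
  T = 332.1 K: K = (3.082, 0.241, 0.145), RR gives ψ = 0.106, H_out = 2.869 kJ/mol
  T = 364.6 K: K = (5.090, 0.471, 0.211), RR gives ψ = 0.315, H_out = 14.030 kJ/mol
  T = 348.4 K: K = (4.010, 0.343, 0.177), RR gives ψ = 0.227, H_out = 8.962 kJ/mol
  T = 340.2 K: K = (3.524, 0.288, 0.160), RR gives ψ = 0.172, H_out = 6.081 kJ/mol
  T = 336.1 K: K = (3.296, 0.264, 0.152), RR gives ψ = 0.140, H_out = 4.511 kJ/mol
  T = 338.1 K: K = (3.406, 0.275, 0.156), RR gives ψ = 0.156, H_out = 5.290 kJ/mol
Linear interpolation between T = 338.1 (H_out = 5.290) and T = 340.2 (H_out = 6.081) on hF = 5.947 gives T ≈ 339.8 K, at which ψ = 0.17.

T = 339.8 K, V/F = 0.17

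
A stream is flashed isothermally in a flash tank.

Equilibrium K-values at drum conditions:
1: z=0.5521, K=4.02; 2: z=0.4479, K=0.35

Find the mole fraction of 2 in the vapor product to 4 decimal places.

Binary case is linear: z₁(K₁−1)(1+ψ(K₂−1)) + z₂(K₂−1)(1+ψ(K₁−1)) = 0
⇒ ψ = [z₁(K₁−1)+z₂(K₂−1)] / [−(K₁−1)(K₂−1)] = 1.37621/1.96300 = 0.7011
Compositions from xᵢ = zᵢ/(1+ψ(Kᵢ−1)), yᵢ = Kᵢxᵢ:
  1: x = 0.1771, y = 0.7120
  2: x = 0.8229, y = 0.2880

y_2 = 0.2880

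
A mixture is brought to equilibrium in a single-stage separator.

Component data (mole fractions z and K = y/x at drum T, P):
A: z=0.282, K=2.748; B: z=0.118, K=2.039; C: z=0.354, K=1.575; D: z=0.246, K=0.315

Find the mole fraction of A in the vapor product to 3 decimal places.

y_A = 0.313

Let ψ = V/F and solve Σ zᵢ(Kᵢ−1)/(1+ψ(Kᵢ−1)) = 0.
Check two-phase: ΣzᵢKᵢ = 1.651 > 1 and Σzᵢ/Kᵢ = 1.166 > 1, so g(0) = 0.651 > 0 and g(1) = -0.166 < 0.
Iterate (Newton) starting at ψ = 0.5:
  ψ = 0.500: g = 0.2455, g' = -0.638 → ψ = 0.885
  ψ = 0.885: g = -0.0354, g' = -0.963 → ψ = 0.848
  ψ = 0.848: g = -0.0015, g' = -0.886 → ψ = 0.846
Converged at ψ = 0.846.
Compositions from xᵢ = zᵢ/(1+ψ(Kᵢ−1)), yᵢ = Kᵢxᵢ:
  A: x = 0.114, y = 0.313
  B: x = 0.063, y = 0.128
  C: x = 0.238, y = 0.375
  D: x = 0.585, y = 0.184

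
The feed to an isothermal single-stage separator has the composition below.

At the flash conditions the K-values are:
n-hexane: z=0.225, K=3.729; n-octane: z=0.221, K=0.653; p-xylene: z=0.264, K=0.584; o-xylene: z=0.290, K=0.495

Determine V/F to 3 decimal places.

Rachford–Rice: g(V/F) = Σ zᵢ(Kᵢ−1)/(1+V/F(Kᵢ−1)) = 0.
Check two-phase: ΣzᵢKᵢ = 1.281 > 1 and Σzᵢ/Kᵢ = 1.437 > 1, so g(0) = 0.281 > 0 and g(1) = -0.437 < 0.
Newton iteration, V/F⁰ = 0.6:
  V/F = 0.600: g = -0.2205, g' = -0.517 → V/F = 0.173
  V/F = 0.173: g = 0.0565, g' = -0.944 → V/F = 0.233
  V/F = 0.233: g = 0.0043, g' = -0.809 → V/F = 0.238
Converged at V/F = 0.238.

V/F = 0.238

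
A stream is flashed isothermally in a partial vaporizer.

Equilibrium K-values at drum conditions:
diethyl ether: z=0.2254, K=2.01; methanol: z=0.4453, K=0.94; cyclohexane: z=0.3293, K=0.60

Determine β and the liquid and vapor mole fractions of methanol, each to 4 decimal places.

β = 0.2894, x_methanol = 0.4532, y_methanol = 0.4260

Rachford–Rice: g(β) = Σ zᵢ(Kᵢ−1)/(1+β(Kᵢ−1)) = 0.
Check two-phase: ΣzᵢKᵢ = 1.0692 > 1 and Σzᵢ/Kᵢ = 1.1347 > 1, so g(0) = 0.0692 > 0 and g(1) = -0.1347 < 0.
Newton–Raphson from β = 0.63:
  β = 0.6300: g = -0.06474, g' = -0.1818 → β = 0.2739
  β = 0.2739: g = 0.00324, g' = -0.2092 → β = 0.2893
  β = 0.2893: g = 0.00002, g' = -0.2067 → β = 0.2894
Converged at β = 0.2894.
Compositions from xᵢ = zᵢ/(1+β(Kᵢ−1)), yᵢ = Kᵢxᵢ:
  diethyl ether: x = 0.1744, y = 0.3506
  methanol: x = 0.4532, y = 0.4260
  cyclohexane: x = 0.3724, y = 0.2235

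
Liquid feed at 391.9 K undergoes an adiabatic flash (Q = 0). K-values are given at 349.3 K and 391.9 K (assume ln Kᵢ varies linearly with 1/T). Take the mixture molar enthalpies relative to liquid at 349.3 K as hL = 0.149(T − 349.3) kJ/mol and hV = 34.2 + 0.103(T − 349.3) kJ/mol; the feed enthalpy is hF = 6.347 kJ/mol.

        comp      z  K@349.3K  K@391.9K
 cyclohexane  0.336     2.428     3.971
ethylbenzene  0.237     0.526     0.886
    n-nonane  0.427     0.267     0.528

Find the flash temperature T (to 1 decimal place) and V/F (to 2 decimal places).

Adiabatic flash: solve Rachford–Rice at each trial T, then check hF = ψ·hV(T) + (1−ψ)·hL(T).
  T = 349.3 K: K = (2.428, 0.526, 0.267), RR gives ψ = 0.059, H_out = 2.011 kJ/mol
  T = 391.9 K: K = (3.971, 0.886, 0.528), RR gives ψ = 0.688, H_out = 28.538 kJ/mol
  T = 370.6 K: K = (3.149, 0.693, 0.383), RR gives ψ = 0.343, H_out = 14.573 kJ/mol
  T = 360.0 K: K = (2.778, 0.607, 0.322), RR gives ψ = 0.205, H_out = 8.502 kJ/mol
  T = 354.6 K: K = (2.598, 0.565, 0.293), RR gives ψ = 0.133, H_out = 5.317 kJ/mol
  T = 357.3 K: K = (2.687, 0.586, 0.307), RR gives ψ = 0.169, H_out = 6.927 kJ/mol
  T = 356.0 K: K = (2.644, 0.576, 0.300), RR gives ψ = 0.152, H_out = 6.157 kJ/mol
Linear interpolation between T = 356.0 (H_out = 6.157) and T = 357.3 (H_out = 6.927) on hF = 6.347 gives T ≈ 356.3 K, at which ψ = 0.16.

T = 356.3 K, V/F = 0.16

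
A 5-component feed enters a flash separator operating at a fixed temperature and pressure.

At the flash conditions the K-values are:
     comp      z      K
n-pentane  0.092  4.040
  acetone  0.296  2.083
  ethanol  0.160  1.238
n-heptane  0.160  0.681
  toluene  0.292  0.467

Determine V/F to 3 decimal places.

V/F = 0.678

Material balance + equilibrium reduce to Σ zᵢ(Kᵢ−1)/(1+V/F(Kᵢ−1)) = 0.
Feasibility: ΣzᵢKᵢ = 1.432, Σzᵢ/Kᵢ = 1.154 — both > 1, two phases present.
Iterate (Newton) starting at V/F = 0.59:
  V/F = 0.590: g = 0.0392, g' = -0.446 → V/F = 0.678
Converged at V/F = 0.678.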